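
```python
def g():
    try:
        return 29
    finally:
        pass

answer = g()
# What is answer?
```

Step-by-step execution trace:
1. `g()` enters try: `return 29` sets pending return value 29.
2. Before returning, `finally: pass` runs (no effect).
3. g() returns 29 → answer = 29.
Result: 29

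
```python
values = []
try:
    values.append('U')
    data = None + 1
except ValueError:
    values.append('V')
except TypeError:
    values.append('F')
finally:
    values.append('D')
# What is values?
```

Step-by-step execution trace:
1. try: `values.append('U')` → values = ['U'].
2. `data = None + 1` raises TypeError.
3. `except ValueError` does not match TypeError; skipped.
4. `except TypeError` matches → `values.append('F')` → values = ['U', 'F'].
5. finally always runs: `values.append('D')` → values = ['U', 'F', 'D'].
Result: ['U', 'F', 'D']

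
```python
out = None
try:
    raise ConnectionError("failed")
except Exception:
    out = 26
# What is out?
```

Step-by-step execution trace:
1. `raise ConnectionError(...)` raises ConnectionError.
2. `except Exception` matches (ConnectionError is a subclass of Exception) → out = 26.
Result: 26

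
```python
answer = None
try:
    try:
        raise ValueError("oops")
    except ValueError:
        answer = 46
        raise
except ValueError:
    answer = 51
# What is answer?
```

Step-by-step execution trace:
1. Inner try: `raise ValueError("oops")` raises ValueError.
2. Inner `except ValueError` matches → answer = 46.
3. bare `raise` re-raises the same ValueError.
4. Outer `except ValueError` matches → answer = 51.
Result: 51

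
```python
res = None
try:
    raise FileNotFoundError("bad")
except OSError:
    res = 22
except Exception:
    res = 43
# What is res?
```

Step-by-step execution trace:
1. `raise FileNotFoundError(...)` raises FileNotFoundError.
2. `except OSError` matches (FileNotFoundError is a subclass of OSError) → res = 22.
3. `except Exception` is not reached.
Result: 22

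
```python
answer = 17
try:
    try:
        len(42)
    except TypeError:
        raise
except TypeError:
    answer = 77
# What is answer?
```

Step-by-step execution trace:
1. Inner try: `len(42)` raises TypeError.
2. Inner `except TypeError` matches; bare `raise` re-raises the same TypeError.
3. Outer `except TypeError` matches → answer = 77.
Result: 77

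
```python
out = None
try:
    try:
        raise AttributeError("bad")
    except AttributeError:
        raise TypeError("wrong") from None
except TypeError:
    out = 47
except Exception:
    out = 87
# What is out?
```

Step-by-step execution trace:
1. Inner try raises AttributeError; inner `except AttributeError` catches it.
2. `raise TypeError(...) from None` raises TypeError (from None suppresses __context__, but the active exception is still TypeError).
3. Outer `except TypeError` matches → out = 47.
4. `except Exception` is not reached.
Result: 47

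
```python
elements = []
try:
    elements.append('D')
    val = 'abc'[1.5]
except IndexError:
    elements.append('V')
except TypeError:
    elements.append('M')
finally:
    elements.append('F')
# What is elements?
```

Step-by-step execution trace:
1. try: `elements.append('D')` → elements = ['D'].
2. `val = 'abc'[1.5]` raises TypeError.
3. `except IndexError` does not match TypeError; skipped.
4. `except TypeError` matches → `elements.append('M')` → elements = ['D', 'M'].
5. finally always runs: `elements.append('F')` → elements = ['D', 'M', 'F'].
Result: ['D', 'M', 'F']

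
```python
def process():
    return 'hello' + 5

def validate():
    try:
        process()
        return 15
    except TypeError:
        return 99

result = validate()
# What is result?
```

Step-by-step execution trace:
1. `validate()` calls `process()`.
2. `process()` evaluates `'hello' + 5`, which raises TypeError; it propagates to the caller.
3. `return 15` is not reached.
4. `except TypeError` in validate matches → returns 99.
5. result = 99.
Result: 99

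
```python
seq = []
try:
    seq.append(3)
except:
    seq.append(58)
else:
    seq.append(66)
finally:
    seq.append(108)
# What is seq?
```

Step-by-step execution trace:
1. try: `seq.append(3)` → seq = [3]. No exception raised.
2. `except` is skipped.
3. `else` runs: `seq.append(66)` → seq = [3, 66].
4. `finally` always runs: `seq.append(108)` → seq = [3, 66, 108].
Result: [3, 66, 108]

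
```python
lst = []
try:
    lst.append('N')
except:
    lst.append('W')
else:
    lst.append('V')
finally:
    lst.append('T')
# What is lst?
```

Step-by-step execution trace:
1. try: `lst.append('N')` → lst = ['N']. No exception raised.
2. `except` is skipped.
3. `else` runs: `lst.append('V')` → lst = ['N', 'V'].
4. `finally` always runs: `lst.append('T')` → lst = ['N', 'V', 'T'].
Result: ['N', 'V', 'T']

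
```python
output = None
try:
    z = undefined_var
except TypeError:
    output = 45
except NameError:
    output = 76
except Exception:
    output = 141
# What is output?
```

Step-by-step execution trace:
1. `z = undefined_var` raises NameError.
2. `except TypeError` does not match NameError; skipped.
3. `except NameError` matches → output = 76.
4. Remaining except clauses are skipped.
Result: 76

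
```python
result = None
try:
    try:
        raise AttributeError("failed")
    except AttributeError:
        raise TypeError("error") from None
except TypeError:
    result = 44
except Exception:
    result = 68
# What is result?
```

Step-by-step execution trace:
1. Inner try raises AttributeError; inner `except AttributeError` catches it.
2. `raise TypeError(...) from None` raises TypeError (from None suppresses __context__, but the active exception is still TypeError).
3. Outer `except TypeError` matches → result = 44.
4. `except Exception` is not reached.
Result: 44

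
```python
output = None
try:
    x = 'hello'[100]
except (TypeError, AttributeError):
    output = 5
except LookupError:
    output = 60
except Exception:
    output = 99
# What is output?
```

Step-by-step execution trace:
1. `x = 'hello'[100]` raises IndexError.
2. `except (TypeError, AttributeError)` does not match IndexError; skipped.
3. `except LookupError` matches (IndexError is a subclass of LookupError) → output = 60.
4. `except Exception` is not reached.
Result: 60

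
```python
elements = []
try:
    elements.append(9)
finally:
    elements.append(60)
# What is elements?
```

Step-by-step execution trace:
1. try: `elements.append(9)` → elements = [9].
2. The try body completes without raising.
3. finally always runs: `elements.append(60)` → elements = [9, 60].
Result: [9, 60]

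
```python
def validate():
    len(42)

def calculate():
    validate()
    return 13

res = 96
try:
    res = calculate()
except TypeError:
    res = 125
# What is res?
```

Step-by-step execution trace:
1. res starts at 96.
2. try: `calculate()` calls `validate()`.
3. `validate()` evaluates `len(42)`, which raises TypeError; it propagates through calculate (uncaught).
4. `return 13` in calculate is not reached; the assignment to res does not complete.
5. `except TypeError` matches → res = 125.
Result: 125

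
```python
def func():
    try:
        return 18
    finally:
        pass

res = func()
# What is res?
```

Step-by-step execution trace:
1. `func()` enters try: `return 18` sets pending return value 18.
2. Before returning, `finally: pass` runs (no effect).
3. func() returns 18 → res = 18.
Result: 18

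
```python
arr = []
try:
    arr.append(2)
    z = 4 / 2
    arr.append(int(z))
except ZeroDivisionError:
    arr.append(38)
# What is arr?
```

Step-by-step execution trace:
1. try: `arr.append(2)` → arr = [2].
2. `z = 4 / 2` → z = 2.0. No exception raised.
3. `arr.append(int(z))` → arr = [2, 2].
4. `except ZeroDivisionError` is skipped (no exception was raised).
Result: [2, 2]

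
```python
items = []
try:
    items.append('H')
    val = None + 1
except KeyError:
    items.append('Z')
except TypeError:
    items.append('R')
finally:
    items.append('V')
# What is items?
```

Step-by-step execution trace:
1. try: `items.append('H')` → items = ['H'].
2. `val = None + 1` raises TypeError.
3. `except KeyError` does not match TypeError; skipped.
4. `except TypeError` matches → `items.append('R')` → items = ['H', 'R'].
5. finally always runs: `items.append('V')` → items = ['H', 'R', 'V'].
Result: ['H', 'R', 'V']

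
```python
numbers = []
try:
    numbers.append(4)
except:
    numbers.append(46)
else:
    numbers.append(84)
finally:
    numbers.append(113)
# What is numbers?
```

Step-by-step execution trace:
1. try: `numbers.append(4)` → numbers = [4]. No exception raised.
2. `except` is skipped.
3. `else` runs: `numbers.append(84)` → numbers = [4, 84].
4. `finally` always runs: `numbers.append(113)` → numbers = [4, 84, 113].
Result: [4, 84, 113]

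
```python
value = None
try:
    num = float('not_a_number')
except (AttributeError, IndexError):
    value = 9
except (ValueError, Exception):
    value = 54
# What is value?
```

Step-by-step execution trace:
1. `num = float('not_a_number')` raises ValueError.
2. `except (AttributeError, IndexError)` does not match ValueError; skipped.
3. `except (ValueError, Exception)` matches (ValueError is in the tuple) → value = 54.
Result: 54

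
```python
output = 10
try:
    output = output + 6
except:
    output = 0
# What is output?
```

Step-by-step execution trace:
1. output starts at 10.
2. try: `output = output + 6` → output = 16. No exception raised.
3. `except` is skipped.
Result: 16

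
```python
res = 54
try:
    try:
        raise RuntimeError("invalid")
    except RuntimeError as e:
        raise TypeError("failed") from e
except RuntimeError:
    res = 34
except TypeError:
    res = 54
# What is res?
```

Step-by-step execution trace:
1. Inner try raises RuntimeError; inner `except RuntimeError as e` catches it.
2. `raise TypeError(...) from e` raises TypeError (RuntimeError is attached as __cause__, but only TypeError is active).
3. Outer `except RuntimeError` does not match TypeError; skipped.
4. Outer `except TypeError` matches → res = 54.
Result: 54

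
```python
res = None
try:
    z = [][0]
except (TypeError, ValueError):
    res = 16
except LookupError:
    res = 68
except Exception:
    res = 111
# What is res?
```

Step-by-step execution trace:
1. `z = [][0]` raises IndexError.
2. `except (TypeError, ValueError)` does not match IndexError; skipped.
3. `except LookupError` matches (IndexError is a subclass of LookupError) → res = 68.
4. `except Exception` is not reached.
Result: 68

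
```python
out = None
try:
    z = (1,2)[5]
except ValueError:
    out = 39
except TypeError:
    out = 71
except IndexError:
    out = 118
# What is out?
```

Step-by-step execution trace:
1. `z = (1,2)[5]` raises IndexError.
2. `except ValueError` does not match IndexError; skipped.
3. `except TypeError` does not match IndexError; skipped.
4. `except IndexError` matches → out = 118.
Result: 118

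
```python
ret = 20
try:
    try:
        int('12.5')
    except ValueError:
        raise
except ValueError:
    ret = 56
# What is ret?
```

Step-by-step execution trace:
1. Inner try: `int('12.5')` raises ValueError.
2. Inner `except ValueError` matches; bare `raise` re-raises the same ValueError.
3. Outer `except ValueError` matches → ret = 56.
Result: 56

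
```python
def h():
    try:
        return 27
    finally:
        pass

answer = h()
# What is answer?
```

Step-by-step execution trace:
1. `h()` enters try: `return 27` sets pending return value 27.
2. Before returning, `finally: pass` runs (no effect).
3. h() returns 27 → answer = 27.
Result: 27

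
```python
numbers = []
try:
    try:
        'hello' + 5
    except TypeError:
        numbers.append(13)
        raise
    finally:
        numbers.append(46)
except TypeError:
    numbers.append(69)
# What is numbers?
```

Step-by-step execution trace:
1. Inner try: `'hello' + 5` raises TypeError.
2. Inner `except TypeError` matches → `numbers.append(13)` → numbers = [13].
3. bare `raise` re-raises TypeError.
4. Inner `finally` runs during unwinding: `numbers.append(46)` → numbers = [13, 46].
5. Outer `except TypeError` matches → `numbers.append(69)` → numbers = [13, 46, 69].
Result: [13, 46, 69]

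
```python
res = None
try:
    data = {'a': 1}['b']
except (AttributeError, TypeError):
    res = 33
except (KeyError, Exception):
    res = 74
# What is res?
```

Step-by-step execution trace:
1. `data = {'a': 1}['b']` raises KeyError.
2. `except (AttributeError, TypeError)` does not match KeyError; skipped.
3. `except (KeyError, Exception)` matches (KeyError is in the tuple) → res = 74.
Result: 74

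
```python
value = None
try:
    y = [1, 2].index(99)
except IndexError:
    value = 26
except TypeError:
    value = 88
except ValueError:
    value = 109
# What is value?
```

Step-by-step execution trace:
1. `y = [1, 2].index(99)` raises ValueError.
2. `except IndexError` does not match ValueError; skipped.
3. `except TypeError` does not match ValueError; skipped.
4. `except ValueError` matches → value = 109.
Result: 109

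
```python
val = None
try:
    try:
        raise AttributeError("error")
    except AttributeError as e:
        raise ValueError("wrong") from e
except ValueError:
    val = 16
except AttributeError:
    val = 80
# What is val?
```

Step-by-step execution trace:
1. Inner try raises AttributeError; inner `except AttributeError as e` catches it.
2. `raise ValueError(...) from e` raises ValueError (AttributeError is attached as __cause__, but only ValueError is active).
3. Outer `except ValueError` matches → val = 16.
4. `except AttributeError` is not reached.
Result: 16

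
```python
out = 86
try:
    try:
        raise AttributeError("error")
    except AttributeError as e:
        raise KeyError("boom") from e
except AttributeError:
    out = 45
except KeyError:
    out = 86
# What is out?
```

Step-by-step execution trace:
1. Inner try raises AttributeError; inner `except AttributeError as e` catches it.
2. `raise KeyError(...) from e` raises KeyError (AttributeError is attached as __cause__, but only KeyError is active).
3. Outer `except AttributeError` does not match KeyError; skipped.
4. Outer `except KeyError` matches → out = 86.
Result: 86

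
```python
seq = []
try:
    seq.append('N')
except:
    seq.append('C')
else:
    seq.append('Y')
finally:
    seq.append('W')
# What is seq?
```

Step-by-step execution trace:
1. try: `seq.append('N')` → seq = ['N']. No exception raised.
2. `except` is skipped.
3. `else` runs: `seq.append('Y')` → seq = ['N', 'Y'].
4. `finally` always runs: `seq.append('W')` → seq = ['N', 'Y', 'W'].
Result: ['N', 'Y', 'W']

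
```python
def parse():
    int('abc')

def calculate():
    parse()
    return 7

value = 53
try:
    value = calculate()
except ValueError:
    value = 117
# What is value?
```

Step-by-step execution trace:
1. value starts at 53.
2. try: `calculate()` calls `parse()`.
3. `parse()` evaluates `int('abc')`, which raises ValueError; it propagates through calculate (uncaught).
4. `return 7` in calculate is not reached; the assignment to value does not complete.
5. `except ValueError` matches → value = 117.
Result: 117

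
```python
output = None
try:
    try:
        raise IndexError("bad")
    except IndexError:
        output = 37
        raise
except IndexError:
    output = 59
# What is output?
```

Step-by-step execution trace:
1. Inner try: `raise IndexError("bad")` raises IndexError.
2. Inner `except IndexError` matches → output = 37.
3. bare `raise` re-raises the same IndexError.
4. Outer `except IndexError` matches → output = 59.
Result: 59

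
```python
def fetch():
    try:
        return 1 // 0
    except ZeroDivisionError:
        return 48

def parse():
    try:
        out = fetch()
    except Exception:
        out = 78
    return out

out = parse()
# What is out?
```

Step-by-step execution trace:
1. `parse()` calls `fetch()`.
2. In fetch: `1 // 0` raises ZeroDivisionError; `except ZeroDivisionError` catches it → returns 48.
3. In parse: `out = fetch()` → out = 48. No exception reaches parse.
4. `except Exception` is skipped; parse returns 48.
5. out = 48.
Result: 48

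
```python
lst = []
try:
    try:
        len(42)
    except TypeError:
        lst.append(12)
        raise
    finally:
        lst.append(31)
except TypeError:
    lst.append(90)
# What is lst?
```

Step-by-step execution trace:
1. Inner try: `len(42)` raises TypeError.
2. Inner `except TypeError` matches → `lst.append(12)` → lst = [12].
3. bare `raise` re-raises TypeError.
4. Inner `finally` runs during unwinding: `lst.append(31)` → lst = [12, 31].
5. Outer `except TypeError` matches → `lst.append(90)` → lst = [12, 31, 90].
Result: [12, 31, 90]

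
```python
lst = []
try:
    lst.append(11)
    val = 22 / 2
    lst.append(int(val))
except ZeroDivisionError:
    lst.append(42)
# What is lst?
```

Step-by-step execution trace:
1. try: `lst.append(11)` → lst = [11].
2. `val = 22 / 2` → val = 11.0. No exception raised.
3. `lst.append(int(val))` → lst = [11, 11].
4. `except ZeroDivisionError` is skipped (no exception was raised).
Result: [11, 11]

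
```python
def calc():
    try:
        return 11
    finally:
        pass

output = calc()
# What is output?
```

Step-by-step execution trace:
1. `calc()` enters try: `return 11` sets pending return value 11.
2. Before returning, `finally: pass` runs (no effect).
3. calc() returns 11 → output = 11.
Result: 11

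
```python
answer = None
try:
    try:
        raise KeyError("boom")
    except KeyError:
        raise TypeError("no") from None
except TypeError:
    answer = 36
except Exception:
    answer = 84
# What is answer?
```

Step-by-step execution trace:
1. Inner try raises KeyError; inner `except KeyError` catches it.
2. `raise TypeError(...) from None` raises TypeError (from None suppresses __context__, but the active exception is still TypeError).
3. Outer `except TypeError` matches → answer = 36.
4. `except Exception` is not reached.
Result: 36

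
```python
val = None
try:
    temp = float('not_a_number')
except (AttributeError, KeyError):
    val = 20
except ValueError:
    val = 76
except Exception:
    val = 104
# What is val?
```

Step-by-step execution trace:
1. `temp = float('not_a_number')` raises ValueError.
2. `except (AttributeError, KeyError)` does not match ValueError; skipped.
3. `except ValueError` matches (exact type match) → val = 76.
4. `except Exception` is not reached.
Result: 76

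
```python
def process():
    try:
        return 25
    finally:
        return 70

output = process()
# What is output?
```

Step-by-step execution trace:
1. `process()` enters try: `return 25` sets pending return value 25.
2. Before returning, `finally: return 70` runs and overrides the pending return.
3. process() returns 70 → output = 70.
Result: 70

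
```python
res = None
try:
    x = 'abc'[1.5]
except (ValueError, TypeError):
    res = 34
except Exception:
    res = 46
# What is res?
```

Step-by-step execution trace:
1. `x = 'abc'[1.5]` raises TypeError.
2. `except (ValueError, TypeError)` matches (TypeError is in the tuple) → res = 34.
3. `except Exception` is not reached.
Result: 34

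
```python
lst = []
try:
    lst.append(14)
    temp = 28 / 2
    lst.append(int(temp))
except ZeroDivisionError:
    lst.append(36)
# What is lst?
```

Step-by-step execution trace:
1. try: `lst.append(14)` → lst = [14].
2. `temp = 28 / 2` → temp = 14.0. No exception raised.
3. `lst.append(int(temp))` → lst = [14, 14].
4. `except ZeroDivisionError` is skipped (no exception was raised).
Result: [14, 14]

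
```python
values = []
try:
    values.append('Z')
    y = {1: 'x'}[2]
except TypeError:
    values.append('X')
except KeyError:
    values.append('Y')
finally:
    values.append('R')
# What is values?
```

Step-by-step execution trace:
1. try: `values.append('Z')` → values = ['Z'].
2. `y = {1: 'x'}[2]` raises KeyError.
3. `except TypeError` does not match KeyError; skipped.
4. `except KeyError` matches → `values.append('Y')` → values = ['Z', 'Y'].
5. finally always runs: `values.append('R')` → values = ['Z', 'Y', 'R'].
Result: ['Z', 'Y', 'R']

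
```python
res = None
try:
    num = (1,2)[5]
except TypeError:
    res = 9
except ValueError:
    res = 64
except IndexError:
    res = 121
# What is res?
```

Step-by-step execution trace:
1. `num = (1,2)[5]` raises IndexError.
2. `except TypeError` does not match IndexError; skipped.
3. `except ValueError` does not match IndexError; skipped.
4. `except IndexError` matches → res = 121.
Result: 121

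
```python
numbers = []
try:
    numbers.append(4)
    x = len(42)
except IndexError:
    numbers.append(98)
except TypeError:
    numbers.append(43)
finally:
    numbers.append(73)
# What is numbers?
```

Step-by-step execution trace:
1. try: `numbers.append(4)` → numbers = [4].
2. `x = len(42)` raises TypeError.
3. `except IndexError` does not match TypeError; skipped.
4. `except TypeError` matches → `numbers.append(43)` → numbers = [4, 43].
5. finally always runs: `numbers.append(73)` → numbers = [4, 43, 73].
Result: [4, 43, 73]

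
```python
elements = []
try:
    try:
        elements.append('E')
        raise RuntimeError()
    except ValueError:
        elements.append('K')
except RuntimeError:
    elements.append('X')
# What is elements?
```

Step-by-step execution trace:
1. Inner try: `elements.append('E')` → elements = ['E'].
2. `raise RuntimeError()` raises RuntimeError.
3. Inner `except ValueError` does not match RuntimeError; exception propagates to outer try.
4. Outer `except RuntimeError` matches → `elements.append('X')` → elements = ['E', 'X'].
Result: ['E', 'X']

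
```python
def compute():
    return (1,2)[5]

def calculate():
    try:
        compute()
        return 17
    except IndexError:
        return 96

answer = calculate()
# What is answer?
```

Step-by-step execution trace:
1. `calculate()` calls `compute()`.
2. `compute()` evaluates `(1,2)[5]`, which raises IndexError; it propagates to the caller.
3. `return 17` is not reached.
4. `except IndexError` in calculate matches → returns 96.
5. answer = 96.
Result: 96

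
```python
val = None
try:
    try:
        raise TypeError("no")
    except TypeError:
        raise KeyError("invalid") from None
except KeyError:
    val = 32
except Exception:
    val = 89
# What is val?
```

Step-by-step execution trace:
1. Inner try raises TypeError; inner `except TypeError` catches it.
2. `raise KeyError(...) from None` raises KeyError (from None suppresses __context__, but the active exception is still KeyError).
3. Outer `except KeyError` matches → val = 32.
4. `except Exception` is not reached.
Result: 32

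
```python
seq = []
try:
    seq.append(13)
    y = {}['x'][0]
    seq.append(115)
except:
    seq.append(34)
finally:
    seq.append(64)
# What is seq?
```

Step-by-step execution trace:
1. try: `seq.append(13)` → seq = [13].
2. `y = {}['x'][0]` raises KeyError; `seq.append(115)` is not reached.
3. bare `except` matches → `seq.append(34)` → seq = [13, 34].
4. finally always runs: `seq.append(64)` → seq = [13, 34, 64].
Result: [13, 34, 64]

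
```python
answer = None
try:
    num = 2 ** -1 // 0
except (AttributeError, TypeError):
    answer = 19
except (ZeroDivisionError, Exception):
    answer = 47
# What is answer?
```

Step-by-step execution trace:
1. `num = 2 ** -1 // 0` raises ZeroDivisionError.
2. `except (AttributeError, TypeError)` does not match ZeroDivisionError; skipped.
3. `except (ZeroDivisionError, Exception)` matches (ZeroDivisionError is in the tuple) → answer = 47.
Result: 47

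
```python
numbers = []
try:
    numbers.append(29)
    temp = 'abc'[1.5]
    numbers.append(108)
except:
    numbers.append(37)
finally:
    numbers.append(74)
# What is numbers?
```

Step-by-step execution trace:
1. try: `numbers.append(29)` → numbers = [29].
2. `temp = 'abc'[1.5]` raises TypeError; `numbers.append(108)` is not reached.
3. bare `except` matches → `numbers.append(37)` → numbers = [29, 37].
4. finally always runs: `numbers.append(74)` → numbers = [29, 37, 74].
Result: [29, 37, 74]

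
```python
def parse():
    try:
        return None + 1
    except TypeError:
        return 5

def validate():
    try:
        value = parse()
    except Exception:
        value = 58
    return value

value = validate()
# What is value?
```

Step-by-step execution trace:
1. `validate()` calls `parse()`.
2. In parse: `None + 1` raises TypeError; `except TypeError` catches it → returns 5.
3. In validate: `value = parse()` → value = 5. No exception reaches validate.
4. `except Exception` is skipped; validate returns 5.
5. value = 5.
Result: 5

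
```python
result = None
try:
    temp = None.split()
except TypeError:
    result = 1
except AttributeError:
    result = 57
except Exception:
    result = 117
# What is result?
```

Step-by-step execution trace:
1. `temp = None.split()` raises AttributeError.
2. `except TypeError` does not match AttributeError; skipped.
3. `except AttributeError` matches → result = 57.
4. Remaining except clauses are skipped.
Result: 57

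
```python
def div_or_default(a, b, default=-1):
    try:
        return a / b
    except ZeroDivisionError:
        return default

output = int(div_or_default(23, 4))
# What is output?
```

Step-by-step execution trace:
1. `div_or_default(23, 4)` enters try: `return 23 / 4` → returns 5.75. No exception raised.
2. `except ZeroDivisionError` is skipped.
3. `int(5.75)` → 5 → output = 5.
Result: 5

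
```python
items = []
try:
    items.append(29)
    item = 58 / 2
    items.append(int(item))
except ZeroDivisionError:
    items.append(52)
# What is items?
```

Step-by-step execution trace:
1. try: `items.append(29)` → items = [29].
2. `item = 58 / 2` → item = 29.0. No exception raised.
3. `items.append(int(item))` → items = [29, 29].
4. `except ZeroDivisionError` is skipped (no exception was raised).
Result: [29, 29]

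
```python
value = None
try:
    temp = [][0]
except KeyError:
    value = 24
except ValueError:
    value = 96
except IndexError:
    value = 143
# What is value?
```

Step-by-step execution trace:
1. `temp = [][0]` raises IndexError.
2. `except KeyError` does not match IndexError; skipped.
3. `except ValueError` does not match IndexError; skipped.
4. `except IndexError` matches → value = 143.
Result: 143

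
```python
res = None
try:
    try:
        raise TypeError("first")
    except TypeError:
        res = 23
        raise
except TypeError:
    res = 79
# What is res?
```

Step-by-step execution trace:
1. Inner try: `raise TypeError("first")` raises TypeError.
2. Inner `except TypeError` matches → res = 23.
3. bare `raise` re-raises the same TypeError.
4. Outer `except TypeError` matches → res = 79.
Result: 79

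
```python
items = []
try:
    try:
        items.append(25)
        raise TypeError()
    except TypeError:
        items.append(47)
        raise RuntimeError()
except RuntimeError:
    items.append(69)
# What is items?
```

Step-by-step execution trace:
1. Inner try: `items.append(25)` → items = [25].
2. `raise TypeError()` raises TypeError.
3. Inner `except TypeError` matches → `items.append(47)` → items = [25, 47].
4. `raise RuntimeError()` raises RuntimeError; propagates to outer try.
5. Outer `except RuntimeError` matches → `items.append(69)` → items = [25, 47, 69].
Result: [25, 47, 69]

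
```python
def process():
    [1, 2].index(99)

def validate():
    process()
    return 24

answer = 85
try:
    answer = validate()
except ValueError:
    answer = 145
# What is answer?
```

Step-by-step execution trace:
1. answer starts at 85.
2. try: `validate()` calls `process()`.
3. `process()` evaluates `[1, 2].index(99)`, which raises ValueError; it propagates through validate (uncaught).
4. `return 24` in validate is not reached; the assignment to answer does not complete.
5. `except ValueError` matches → answer = 145.
Result: 145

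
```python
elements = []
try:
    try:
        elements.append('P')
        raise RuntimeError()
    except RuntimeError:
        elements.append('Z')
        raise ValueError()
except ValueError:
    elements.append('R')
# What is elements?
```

Step-by-step execution trace:
1. Inner try: `elements.append('P')` → elements = ['P'].
2. `raise RuntimeError()` raises RuntimeError.
3. Inner `except RuntimeError` matches → `elements.append('Z')` → elements = ['P', 'Z'].
4. `raise ValueError()` raises ValueError; propagates to outer try.
5. Outer `except ValueError` matches → `elements.append('R')` → elements = ['P', 'Z', 'R'].
Result: ['P', 'Z', 'R']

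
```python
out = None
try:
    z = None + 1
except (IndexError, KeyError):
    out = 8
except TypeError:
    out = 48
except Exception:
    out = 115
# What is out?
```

Step-by-step execution trace:
1. `z = None + 1` raises TypeError.
2. `except (IndexError, KeyError)` does not match TypeError; skipped.
3. `except TypeError` matches (exact type match) → out = 48.
4. `except Exception` is not reached.
Result: 48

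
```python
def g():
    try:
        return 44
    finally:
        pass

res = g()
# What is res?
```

Step-by-step execution trace:
1. `g()` enters try: `return 44` sets pending return value 44.
2. Before returning, `finally: pass` runs (no effect).
3. g() returns 44 → res = 44.
Result: 44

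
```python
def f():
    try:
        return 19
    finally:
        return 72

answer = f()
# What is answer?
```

Step-by-step execution trace:
1. `f()` enters try: `return 19` sets pending return value 19.
2. Before returning, `finally: return 72` runs and overrides the pending return.
3. f() returns 72 → answer = 72.
Result: 72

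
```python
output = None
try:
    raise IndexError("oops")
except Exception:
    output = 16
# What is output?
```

Step-by-step execution trace:
1. `raise IndexError(...)` raises IndexError.
2. `except Exception` matches (IndexError is a subclass of Exception) → output = 16.
Result: 16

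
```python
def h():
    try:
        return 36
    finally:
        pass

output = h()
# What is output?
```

Step-by-step execution trace:
1. `h()` enters try: `return 36` sets pending return value 36.
2. Before returning, `finally: pass` runs (no effect).
3. h() returns 36 → output = 36.
Result: 36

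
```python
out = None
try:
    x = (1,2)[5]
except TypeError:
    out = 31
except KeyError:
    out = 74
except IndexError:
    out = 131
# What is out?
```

Step-by-step execution trace:
1. `x = (1,2)[5]` raises IndexError.
2. `except TypeError` does not match IndexError; skipped.
3. `except KeyError` does not match IndexError; skipped.
4. `except IndexError` matches → out = 131.
Result: 131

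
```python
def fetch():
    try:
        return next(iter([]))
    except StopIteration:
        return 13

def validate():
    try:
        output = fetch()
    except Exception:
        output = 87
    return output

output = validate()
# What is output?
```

Step-by-step execution trace:
1. `validate()` calls `fetch()`.
2. In fetch: `next(iter([]))` raises StopIteration; `except StopIteration` catches it → returns 13.
3. In validate: `output = fetch()` → output = 13. No exception reaches validate.
4. `except Exception` is skipped; validate returns 13.
5. output = 13.
Result: 13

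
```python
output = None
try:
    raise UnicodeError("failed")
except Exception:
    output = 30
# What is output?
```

Step-by-step execution trace:
1. `raise UnicodeError(...)` raises UnicodeError.
2. `except Exception` matches (UnicodeError is a subclass of Exception) → output = 30.
Result: 30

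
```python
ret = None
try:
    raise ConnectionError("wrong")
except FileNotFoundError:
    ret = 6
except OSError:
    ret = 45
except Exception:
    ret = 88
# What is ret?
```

Step-by-step execution trace:
1. `raise ConnectionError(...)` raises ConnectionError.
2. `except FileNotFoundError` does not match (ConnectionError is not a subclass of FileNotFoundError); skipped.
3. `except OSError` matches (ConnectionError is a subclass of OSError) → ret = 45.
4. `except Exception` is not reached.
Result: 45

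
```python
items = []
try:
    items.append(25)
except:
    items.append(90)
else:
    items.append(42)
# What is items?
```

Step-by-step execution trace:
1. try: `items.append(25)` → items = [25]. No exception raised.
2. `except` is skipped.
3. `else` runs (try completed without exception): `items.append(42)` → items = [25, 42].
Result: [25, 42]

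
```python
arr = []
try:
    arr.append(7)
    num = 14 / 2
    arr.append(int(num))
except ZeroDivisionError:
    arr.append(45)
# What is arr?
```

Step-by-step execution trace:
1. try: `arr.append(7)` → arr = [7].
2. `num = 14 / 2` → num = 7.0. No exception raised.
3. `arr.append(int(num))` → arr = [7, 7].
4. `except ZeroDivisionError` is skipped (no exception was raised).
Result: [7, 7]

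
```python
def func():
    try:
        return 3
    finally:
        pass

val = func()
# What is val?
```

Step-by-step execution trace:
1. `func()` enters try: `return 3` sets pending return value 3.
2. Before returning, `finally: pass` runs (no effect).
3. func() returns 3 → val = 3.
Result: 3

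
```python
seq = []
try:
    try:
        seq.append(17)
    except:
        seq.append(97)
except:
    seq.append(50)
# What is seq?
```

Step-by-step execution trace:
1. Inner try: `seq.append(17)` → seq = [17]. No exception raised.
2. Inner `except` is skipped.
3. Inner try completes normally; outer `except` is skipped.
Result: [17]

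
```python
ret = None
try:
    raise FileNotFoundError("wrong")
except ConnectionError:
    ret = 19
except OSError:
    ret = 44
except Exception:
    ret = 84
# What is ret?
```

Step-by-step execution trace:
1. `raise FileNotFoundError(...)` raises FileNotFoundError.
2. `except ConnectionError` does not match (FileNotFoundError is not a subclass of ConnectionError); skipped.
3. `except OSError` matches (FileNotFoundError is a subclass of OSError) → ret = 44.
4. `except Exception` is not reached.
Result: 44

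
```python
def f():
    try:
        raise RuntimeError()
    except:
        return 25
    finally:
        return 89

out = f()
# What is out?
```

Step-by-step execution trace:
1. `f()` enters try: `raise RuntimeError()` raises RuntimeError.
2. bare `except` matches → `return 25` sets pending return value 25.
3. Before returning, `finally: return 89` runs and overrides the pending return.
4. f() returns 89 → out = 89.
Result: 89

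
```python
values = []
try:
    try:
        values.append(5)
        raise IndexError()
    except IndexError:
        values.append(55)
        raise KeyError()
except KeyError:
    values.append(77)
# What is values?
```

Step-by-step execution trace:
1. Inner try: `values.append(5)` → values = [5].
2. `raise IndexError()` raises IndexError.
3. Inner `except IndexError` matches → `values.append(55)` → values = [5, 55].
4. `raise KeyError()` raises KeyError; propagates to outer try.
5. Outer `except KeyError` matches → `values.append(77)` → values = [5, 55, 77].
Result: [5, 55, 77]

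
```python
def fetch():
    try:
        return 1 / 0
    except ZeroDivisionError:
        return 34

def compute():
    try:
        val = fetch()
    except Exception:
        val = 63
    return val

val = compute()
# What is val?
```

Step-by-step execution trace:
1. `compute()` calls `fetch()`.
2. In fetch: `1 / 0` raises ZeroDivisionError; `except ZeroDivisionError` catches it → returns 34.
3. In compute: `val = fetch()` → val = 34. No exception reaches compute.
4. `except Exception` is skipped; compute returns 34.
5. val = 34.
Result: 34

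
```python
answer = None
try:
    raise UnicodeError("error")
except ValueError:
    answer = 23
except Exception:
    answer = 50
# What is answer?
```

Step-by-step execution trace:
1. `raise UnicodeError(...)` raises UnicodeError.
2. `except ValueError` matches (UnicodeError is a subclass of ValueError) → answer = 23.
3. `except Exception` is not reached.
Result: 23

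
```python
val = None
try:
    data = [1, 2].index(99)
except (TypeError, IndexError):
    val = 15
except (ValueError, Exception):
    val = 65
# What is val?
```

Step-by-step execution trace:
1. `data = [1, 2].index(99)` raises ValueError.
2. `except (TypeError, IndexError)` does not match ValueError; skipped.
3. `except (ValueError, Exception)` matches (ValueError is in the tuple) → val = 65.
Result: 65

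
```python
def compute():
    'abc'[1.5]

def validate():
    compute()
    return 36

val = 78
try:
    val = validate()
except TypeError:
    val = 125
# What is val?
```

Step-by-step execution trace:
1. val starts at 78.
2. try: `validate()` calls `compute()`.
3. `compute()` evaluates `'abc'[1.5]`, which raises TypeError; it propagates through validate (uncaught).
4. `return 36` in validate is not reached; the assignment to val does not complete.
5. `except TypeError` matches → val = 125.
Result: 125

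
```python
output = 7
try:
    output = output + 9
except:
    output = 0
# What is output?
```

Step-by-step execution trace:
1. output starts at 7.
2. try: `output = output + 9` → output = 16. No exception raised.
3. `except` is skipped.
Result: 16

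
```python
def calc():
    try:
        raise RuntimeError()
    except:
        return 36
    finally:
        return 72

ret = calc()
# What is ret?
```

Step-by-step execution trace:
1. `calc()` enters try: `raise RuntimeError()` raises RuntimeError.
2. bare `except` matches → `return 36` sets pending return value 36.
3. Before returning, `finally: return 72` runs and overrides the pending return.
4. calc() returns 72 → ret = 72.
Result: 72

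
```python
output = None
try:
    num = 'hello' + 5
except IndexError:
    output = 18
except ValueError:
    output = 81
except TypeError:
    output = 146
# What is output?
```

Step-by-step execution trace:
1. `num = 'hello' + 5` raises TypeError.
2. `except IndexError` does not match TypeError; skipped.
3. `except ValueError` does not match TypeError; skipped.
4. `except TypeError` matches → output = 146.
Result: 146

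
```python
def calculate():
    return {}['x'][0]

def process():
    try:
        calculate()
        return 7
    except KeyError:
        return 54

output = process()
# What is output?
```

Step-by-step execution trace:
1. `process()` calls `calculate()`.
2. `calculate()` evaluates `{}['x'][0]`, which raises KeyError; it propagates to the caller.
3. `return 7` is not reached.
4. `except KeyError` in process matches → returns 54.
5. output = 54.
Result: 54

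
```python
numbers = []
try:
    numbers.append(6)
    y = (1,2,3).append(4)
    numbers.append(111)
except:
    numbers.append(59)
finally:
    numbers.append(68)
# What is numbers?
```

Step-by-step execution trace:
1. try: `numbers.append(6)` → numbers = [6].
2. `y = (1,2,3).append(4)` raises AttributeError; `numbers.append(111)` is not reached.
3. bare `except` matches → `numbers.append(59)` → numbers = [6, 59].
4. finally always runs: `numbers.append(68)` → numbers = [6, 59, 68].
Result: [6, 59, 68]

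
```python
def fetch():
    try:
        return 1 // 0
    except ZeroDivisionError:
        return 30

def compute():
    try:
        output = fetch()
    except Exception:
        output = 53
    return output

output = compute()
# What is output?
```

Step-by-step execution trace:
1. `compute()` calls `fetch()`.
2. In fetch: `1 // 0` raises ZeroDivisionError; `except ZeroDivisionError` catches it → returns 30.
3. In compute: `output = fetch()` → output = 30. No exception reaches compute.
4. `except Exception` is skipped; compute returns 30.
5. output = 30.
Result: 30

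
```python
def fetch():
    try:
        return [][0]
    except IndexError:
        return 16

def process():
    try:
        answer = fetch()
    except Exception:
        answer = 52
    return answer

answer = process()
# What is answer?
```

Step-by-step execution trace:
1. `process()` calls `fetch()`.
2. In fetch: `[][0]` raises IndexError; `except IndexError` catches it → returns 16.
3. In process: `answer = fetch()` → answer = 16. No exception reaches process.
4. `except Exception` is skipped; process returns 16.
5. answer = 16.
Result: 16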